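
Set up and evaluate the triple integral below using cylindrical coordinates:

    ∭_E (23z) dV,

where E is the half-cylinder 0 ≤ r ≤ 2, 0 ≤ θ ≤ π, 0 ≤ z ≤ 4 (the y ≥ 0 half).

In cylindrical coordinates, x = r cos(θ), y = r sin(θ), z = z, and dV = r dr dθ dz.

The integrand becomes 23z, so

    ∭_E (23z) dV = ∫_{0}^{π} ∫_{0}^{2} ∫_{0}^{4} (23z) · r dz dr dθ.

Inner (z): 184r.
Middle (r from 0 to 2): 368.
Outer (θ): 368π.

Therefore the triple integral equals 368π.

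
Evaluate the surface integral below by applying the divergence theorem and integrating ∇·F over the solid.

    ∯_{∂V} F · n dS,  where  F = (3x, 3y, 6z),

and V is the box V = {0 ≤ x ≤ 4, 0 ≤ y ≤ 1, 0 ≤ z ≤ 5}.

By the divergence theorem,

    ∯_{∂V} F · n dS = ∭_V (∇ · F) dV.

Compute the divergence:
    ∇ · F = ∂F_x/∂x + ∂F_y/∂y + ∂F_z/∂z = 3 + 3 + 6 = 12.

V is a rectangular box, so dV = dx dy dz with 0 ≤ x ≤ 4, 0 ≤ y ≤ 1, 0 ≤ z ≤ 5.

Integrate (12) over V as an iterated integral:

    ∭_V (∇·F) dV = ∫_0^{4} ∫_0^{1} ∫_0^{5} (12) dz dy dx.

Inner (z from 0 to 5): 60.
Middle (y from 0 to 1): 60.
Outer (x from 0 to 4): 240.

Therefore ∯_{∂V} F · n dS = 240.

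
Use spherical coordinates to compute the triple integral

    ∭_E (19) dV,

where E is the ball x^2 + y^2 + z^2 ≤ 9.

In spherical coordinates, x = ρ sin(φ) cos(θ), y = ρ sin(φ) sin(θ), z = ρ cos(φ), and dV = ρ^2 sin(φ) dρ dφ dθ.

The integrand becomes 19, so

    ∭_E (19) dV = ∫_{0}^{2π} ∫_{0}^{π} ∫_{0}^{3} (19) · ρ^2 sin(φ) dρ dφ dθ.

Inner (ρ): 171sin(φ).
Middle (φ): 342.
Outer (θ): 684π.

Therefore the triple integral equals 684π.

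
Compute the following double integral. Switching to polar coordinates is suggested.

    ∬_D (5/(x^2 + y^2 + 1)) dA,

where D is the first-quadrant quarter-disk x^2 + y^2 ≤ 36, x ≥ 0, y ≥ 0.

The region D is 0 ≤ r ≤ 6, 0 ≤ θ ≤ π/2 in polar coordinates, where x = r cos(θ), y = r sin(θ), and dA = r dr dθ.

Under the substitution, the integrand becomes 5/(r^2 + 1), so

    ∬_D (5/(x^2 + y^2 + 1)) dA = ∫_{0}^{π/2} ∫_{0}^{6} (5/(r^2 + 1)) · r dr dθ.

Inner integral (in r): ∫_{0}^{6} (5/(r^2 + 1)) · r dr = 5log(37)/2.

Outer integral (in θ): ∫_{0}^{π/2} (5log(37)/2) dθ = 5π log(37)/4.

Therefore ∬_D (5/(x^2 + y^2 + 1)) dA = 5π log(37)/4.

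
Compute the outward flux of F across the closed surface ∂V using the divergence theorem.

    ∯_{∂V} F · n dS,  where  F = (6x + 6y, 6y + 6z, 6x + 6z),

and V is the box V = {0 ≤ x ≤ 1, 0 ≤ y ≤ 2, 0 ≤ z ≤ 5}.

By the divergence theorem,

    ∯_{∂V} F · n dS = ∭_V (∇ · F) dV.

Compute the divergence:
    ∇ · F = ∂F_x/∂x + ∂F_y/∂y + ∂F_z/∂z = 6 + 6 + 6 = 18.

V is a rectangular box, so dV = dx dy dz with 0 ≤ x ≤ 1, 0 ≤ y ≤ 2, 0 ≤ z ≤ 5.

Integrate (18) over V as an iterated integral:

    ∭_V (∇·F) dV = ∫_0^{1} ∫_0^{2} ∫_0^{5} (18) dz dy dx.

Inner (z from 0 to 5): 90.
Middle (y from 0 to 2): 180.
Outer (x from 0 to 1): 180.

Therefore ∯_{∂V} F · n dS = 180.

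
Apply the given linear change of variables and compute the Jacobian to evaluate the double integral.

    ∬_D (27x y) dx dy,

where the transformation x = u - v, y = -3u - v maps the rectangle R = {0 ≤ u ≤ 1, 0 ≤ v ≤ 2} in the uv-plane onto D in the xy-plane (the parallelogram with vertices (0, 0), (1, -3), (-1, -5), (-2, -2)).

Compute the Jacobian determinant of (x, y) with respect to (u, v):

    ∂(x,y)/∂(u,v) = | 1  -1 | = (1)(-1) - (-1)(-3) = -4.
                   | -3  -1 |

Its absolute value is |J| = 4 (the area scaling factor).

Substituting x = u - v, y = -3u - v into the integrand,

    27x y → -81u^2 + 54u v + 27v^2,

so the integral becomes

    ∬_R (-81u^2 + 54u v + 27v^2) · |J| du dv = ∫_0^1 ∫_0^2 (-324u^2 + 216u v + 108v^2) dv du.

Inner (v): -648u^2 + 432u + 288.
Outer (u): 288.

Therefore ∬_D (27x y) dx dy = 288.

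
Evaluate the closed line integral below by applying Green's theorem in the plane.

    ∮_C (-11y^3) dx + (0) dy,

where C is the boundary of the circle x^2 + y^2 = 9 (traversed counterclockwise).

Green's theorem converts the closed line integral into a double integral over the enclosed region D:

    ∮_C P dx + Q dy = ∬_D (∂Q/∂x - ∂P/∂y) dA.

Here P = -11y^3, Q = 0, so

    ∂Q/∂x = 0,    ∂P/∂y = -33y^2,
    ∂Q/∂x - ∂P/∂y = 33y^2.

D is the region x^2 + y^2 ≤ 9. Evaluating the double integral:

In polar coordinates (x = r cos θ, y = r sin θ, dA = r dr dθ) the integrand becomes 33r^2sin(θ)^2, so

    ∬_D (33y^2) dA = ∫_0^{2π} ∫_0^{3} (33r^2sin(θ)^2) · r dr dθ.

Inner (r from 0 to 3): 2673sin(θ)^2/4.
Outer (θ from 0 to 2π): 2673π/4.

Therefore ∮_C P dx + Q dy = 2673π/4.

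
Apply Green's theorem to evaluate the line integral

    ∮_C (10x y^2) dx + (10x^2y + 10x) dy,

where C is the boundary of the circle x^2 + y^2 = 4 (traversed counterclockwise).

Green's theorem converts the closed line integral into a double integral over the enclosed region D:

    ∮_C P dx + Q dy = ∬_D (∂Q/∂x - ∂P/∂y) dA.

Here P = 10x y^2, Q = 10x^2y + 10x, so

    ∂Q/∂x = 20x y + 10,    ∂P/∂y = 20x y,
    ∂Q/∂x - ∂P/∂y = 10.

D is the region x^2 + y^2 ≤ 4. Evaluating the double integral:

In polar coordinates (x = r cos θ, y = r sin θ, dA = r dr dθ) the integrand becomes 10, so

    ∬_D (10) dA = ∫_0^{2π} ∫_0^{2} (10) · r dr dθ.

Inner (r from 0 to 2): 20.
Outer (θ from 0 to 2π): 40π.

Therefore ∮_C P dx + Q dy = 40π.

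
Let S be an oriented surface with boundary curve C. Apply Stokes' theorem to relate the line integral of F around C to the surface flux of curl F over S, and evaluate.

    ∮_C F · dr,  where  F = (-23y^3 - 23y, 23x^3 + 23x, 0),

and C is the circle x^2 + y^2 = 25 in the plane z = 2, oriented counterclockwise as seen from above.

Let S be the flat disk x^2 + y^2 ≤ 25 in the plane z = 2, with upward unit normal n̂ = ẑ. By Stokes' theorem,

    ∮_C F · dr = ∬_S (∇ × F) · n̂ dS = ∬_D (curl F)_z dA,

where D is the disk x^2 + y^2 ≤ 25.

Compute the curl of F = (-23y^3 - 23y, 23x^3 + 23x, 0):
    (∇ × F)_x = ∂F_z/∂y - ∂F_y/∂z = 0,
    (∇ × F)_y = ∂F_x/∂z - ∂F_z/∂x = 0,
    (∇ × F)_z = ∂F_y/∂x - ∂F_x/∂y = 69x^2 + 69y^2 + 46.

On z = 2, (curl F)_z = 69x^2 + 69y^2 + 46.

Convert to polar (x = r cos θ, y = r sin θ, dA = r dr dθ); the integrand becomes 69r^2 + 46, so

    ∬_D (curl F)_z dA = ∫_0^{2π} ∫_0^{5} (69r^2 + 46) · r dr dθ.

Inner (r from 0 to 5): 45425/4.
Outer (θ from 0 to 2π): 45425π/2.

Therefore ∮_C F · dr = 45425π/2.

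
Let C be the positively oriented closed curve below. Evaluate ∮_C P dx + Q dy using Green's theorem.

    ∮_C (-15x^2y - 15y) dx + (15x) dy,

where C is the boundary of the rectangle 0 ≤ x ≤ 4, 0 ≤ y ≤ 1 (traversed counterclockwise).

Green's theorem converts the closed line integral into a double integral over the enclosed region D:

    ∮_C P dx + Q dy = ∬_D (∂Q/∂x - ∂P/∂y) dA.

Here P = -15x^2y - 15y, Q = 15x, so

    ∂Q/∂x = 15,    ∂P/∂y = -15x^2 - 15,
    ∂Q/∂x - ∂P/∂y = 15x^2 + 30.

D is the region 0 ≤ x ≤ 4, 0 ≤ y ≤ 1. Evaluating the double integral:

    ∬_D (15x^2 + 30) dA = ∫_0^{4} ∫_0^{1} (15x^2 + 30) dy dx.

Inner (y from 0 to 1): 15x^2 + 30.
Outer (x from 0 to 4): 440.

Therefore ∮_C P dx + Q dy = 440.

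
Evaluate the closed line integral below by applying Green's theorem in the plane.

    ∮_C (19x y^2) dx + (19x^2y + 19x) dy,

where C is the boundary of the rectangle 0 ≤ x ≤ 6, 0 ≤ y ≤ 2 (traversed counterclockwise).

Green's theorem converts the closed line integral into a double integral over the enclosed region D:

    ∮_C P dx + Q dy = ∬_D (∂Q/∂x - ∂P/∂y) dA.

Here P = 19x y^2, Q = 19x^2y + 19x, so

    ∂Q/∂x = 38x y + 19,    ∂P/∂y = 38x y,
    ∂Q/∂x - ∂P/∂y = 19.

D is the region 0 ≤ x ≤ 6, 0 ≤ y ≤ 2. Evaluating the double integral:

    ∬_D (19) dA = ∫_0^{6} ∫_0^{2} (19) dy dx.

Inner (y from 0 to 2): 38.
Outer (x from 0 to 6): 228.

Therefore ∮_C P dx + Q dy = 228.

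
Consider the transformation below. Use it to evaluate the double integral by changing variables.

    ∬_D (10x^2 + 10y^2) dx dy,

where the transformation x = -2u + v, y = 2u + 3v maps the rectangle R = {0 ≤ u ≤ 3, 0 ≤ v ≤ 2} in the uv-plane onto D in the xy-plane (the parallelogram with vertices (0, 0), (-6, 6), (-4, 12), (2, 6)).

Compute the Jacobian determinant of (x, y) with respect to (u, v):

    ∂(x,y)/∂(u,v) = | -2  1 | = (-2)(3) - (1)(2) = -8.
                   | 2  3 |

Its absolute value is |J| = 8 (the area scaling factor).

Substituting x = -2u + v, y = 2u + 3v into the integrand,

    10x^2 + 10y^2 → 80u^2 + 80u v + 100v^2,

so the integral becomes

    ∬_R (80u^2 + 80u v + 100v^2) · |J| du dv = ∫_0^3 ∫_0^2 (640u^2 + 640u v + 800v^2) dv du.

Inner (v): 1280u^2 + 1280u + 6400/3.
Outer (u): 23680.

Therefore ∬_D (10x^2 + 10y^2) dx dy = 23680.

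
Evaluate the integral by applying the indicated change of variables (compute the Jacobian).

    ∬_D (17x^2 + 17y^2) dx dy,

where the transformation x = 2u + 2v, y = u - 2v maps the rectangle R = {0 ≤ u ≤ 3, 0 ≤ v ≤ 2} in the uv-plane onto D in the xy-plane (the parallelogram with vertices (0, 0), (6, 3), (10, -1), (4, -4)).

Compute the Jacobian determinant of (x, y) with respect to (u, v):

    ∂(x,y)/∂(u,v) = | 2  2 | = (2)(-2) - (2)(1) = -6.
                   | 1  -2 |

Its absolute value is |J| = 6 (the area scaling factor).

Substituting x = 2u + 2v, y = u - 2v into the integrand,

    17x^2 + 17y^2 → 85u^2 + 68u v + 136v^2,

so the integral becomes

    ∬_R (85u^2 + 68u v + 136v^2) · |J| du dv = ∫_0^3 ∫_0^2 (510u^2 + 408u v + 816v^2) dv du.

Inner (v): 1020u^2 + 816u + 2176.
Outer (u): 19380.

Therefore ∬_D (17x^2 + 17y^2) dx dy = 19380.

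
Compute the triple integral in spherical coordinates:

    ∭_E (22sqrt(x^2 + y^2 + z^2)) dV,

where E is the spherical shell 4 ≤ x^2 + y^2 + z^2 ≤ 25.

In spherical coordinates, x = ρ sin(φ) cos(θ), y = ρ sin(φ) sin(θ), z = ρ cos(φ), and dV = ρ^2 sin(φ) dρ dφ dθ.

The integrand becomes 22ρ, so

    ∭_E (22sqrt(x^2 + y^2 + z^2)) dV = ∫_{0}^{2π} ∫_{0}^{π} ∫_{2}^{5} (22ρ) · ρ^2 sin(φ) dρ dφ dθ.

Inner (ρ): 6699sin(φ)/2.
Middle (φ): 6699.
Outer (θ): 13398π.

Therefore the triple integral equals 13398π.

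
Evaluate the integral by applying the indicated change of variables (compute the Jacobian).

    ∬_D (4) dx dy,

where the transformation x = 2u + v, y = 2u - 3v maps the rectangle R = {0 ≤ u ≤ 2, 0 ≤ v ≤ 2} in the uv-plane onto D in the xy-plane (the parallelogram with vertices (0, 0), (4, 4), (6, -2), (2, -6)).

Compute the Jacobian determinant of (x, y) with respect to (u, v):

    ∂(x,y)/∂(u,v) = | 2  1 | = (2)(-3) - (1)(2) = -8.
                   | 2  -3 |

Its absolute value is |J| = 8 (the area scaling factor).

Substituting x = 2u + v, y = 2u - 3v into the integrand,

    4 → 4,

so the integral becomes

    ∬_R (4) · |J| du dv = ∫_0^2 ∫_0^2 (32) dv du.

Inner (v): 64.
Outer (u): 128.

Therefore ∬_D (4) dx dy = 128.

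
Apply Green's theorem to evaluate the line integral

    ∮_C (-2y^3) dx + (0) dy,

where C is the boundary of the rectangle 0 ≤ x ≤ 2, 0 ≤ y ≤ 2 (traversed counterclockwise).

Green's theorem converts the closed line integral into a double integral over the enclosed region D:

    ∮_C P dx + Q dy = ∬_D (∂Q/∂x - ∂P/∂y) dA.

Here P = -2y^3, Q = 0, so

    ∂Q/∂x = 0,    ∂P/∂y = -6y^2,
    ∂Q/∂x - ∂P/∂y = 6y^2.

D is the region 0 ≤ x ≤ 2, 0 ≤ y ≤ 2. Evaluating the double integral:

    ∬_D (6y^2) dA = ∫_0^{2} ∫_0^{2} (6y^2) dy dx.

Inner (y from 0 to 2): 16.
Outer (x from 0 to 2): 32.

Therefore ∮_C P dx + Q dy = 32.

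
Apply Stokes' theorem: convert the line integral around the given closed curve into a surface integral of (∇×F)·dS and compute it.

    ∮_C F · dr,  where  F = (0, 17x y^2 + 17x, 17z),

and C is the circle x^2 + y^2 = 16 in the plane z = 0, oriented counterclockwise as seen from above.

Let S be the flat disk x^2 + y^2 ≤ 16 in the plane z = 0, with upward unit normal n̂ = ẑ. By Stokes' theorem,

    ∮_C F · dr = ∬_S (∇ × F) · n̂ dS = ∬_D (curl F)_z dA,

where D is the disk x^2 + y^2 ≤ 16.

Compute the curl of F = (0, 17x y^2 + 17x, 17z):
    (∇ × F)_x = ∂F_z/∂y - ∂F_y/∂z = 0,
    (∇ × F)_y = ∂F_x/∂z - ∂F_z/∂x = 0,
    (∇ × F)_z = ∂F_y/∂x - ∂F_x/∂y = 17y^2 + 17.

On z = 0, (curl F)_z = 17y^2 + 17.

Convert to polar (x = r cos θ, y = r sin θ, dA = r dr dθ); the integrand becomes 17r^2sin(θ)^2 + 17, so

    ∬_D (curl F)_z dA = ∫_0^{2π} ∫_0^{4} (17r^2sin(θ)^2 + 17) · r dr dθ.

Inner (r from 0 to 4): 1088sin(θ)^2 + 136.
Outer (θ from 0 to 2π): 1360π.

Therefore ∮_C F · dr = 1360π.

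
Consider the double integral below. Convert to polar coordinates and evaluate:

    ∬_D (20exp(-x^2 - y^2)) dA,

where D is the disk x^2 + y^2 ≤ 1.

The region D is 0 ≤ r ≤ 1, 0 ≤ θ ≤ 2π in polar coordinates, where x = r cos(θ), y = r sin(θ), and dA = r dr dθ.

Under the substitution, the integrand becomes 20exp(-r^2), so

    ∬_D (20exp(-x^2 - y^2)) dA = ∫_{0}^{2π} ∫_{0}^{1} (20exp(-r^2)) · r dr dθ.

Inner integral (in r): ∫_{0}^{1} (20exp(-r^2)) · r dr = 10 - 10exp(-1).

Outer integral (in θ): ∫_{0}^{2π} (10 - 10exp(-1)) dθ = -20π exp(-1) + 20π.

Therefore ∬_D (20exp(-x^2 - y^2)) dA = -20π exp(-1) + 20π.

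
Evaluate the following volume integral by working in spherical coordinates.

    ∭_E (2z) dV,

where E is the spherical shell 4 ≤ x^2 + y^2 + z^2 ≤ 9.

In spherical coordinates, x = ρ sin(φ) cos(θ), y = ρ sin(φ) sin(θ), z = ρ cos(φ), and dV = ρ^2 sin(φ) dρ dφ dθ.

The integrand becomes 2ρ cos(φ), so

    ∭_E (2z) dV = ∫_{0}^{2π} ∫_{0}^{π} ∫_{2}^{3} (2ρ cos(φ)) · ρ^2 sin(φ) dρ dφ dθ.

Inner (ρ): 65sin(2φ)/4.
Middle (φ): 0.
Outer (θ): 0.

Therefore the triple integral equals 0.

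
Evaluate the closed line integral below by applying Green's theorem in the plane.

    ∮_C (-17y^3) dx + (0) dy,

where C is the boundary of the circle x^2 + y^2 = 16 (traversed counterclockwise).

Green's theorem converts the closed line integral into a double integral over the enclosed region D:

    ∮_C P dx + Q dy = ∬_D (∂Q/∂x - ∂P/∂y) dA.

Here P = -17y^3, Q = 0, so

    ∂Q/∂x = 0,    ∂P/∂y = -51y^2,
    ∂Q/∂x - ∂P/∂y = 51y^2.

D is the region x^2 + y^2 ≤ 16. Evaluating the double integral:

In polar coordinates (x = r cos θ, y = r sin θ, dA = r dr dθ) the integrand becomes 51r^2sin(θ)^2, so

    ∬_D (51y^2) dA = ∫_0^{2π} ∫_0^{4} (51r^2sin(θ)^2) · r dr dθ.

Inner (r from 0 to 4): 3264sin(θ)^2.
Outer (θ from 0 to 2π): 3264π.

Therefore ∮_C P dx + Q dy = 3264π.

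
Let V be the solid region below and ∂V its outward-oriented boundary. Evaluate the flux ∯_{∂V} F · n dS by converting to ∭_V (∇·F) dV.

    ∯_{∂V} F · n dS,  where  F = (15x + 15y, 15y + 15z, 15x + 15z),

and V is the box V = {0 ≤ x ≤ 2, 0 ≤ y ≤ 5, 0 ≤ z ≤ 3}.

By the divergence theorem,

    ∯_{∂V} F · n dS = ∭_V (∇ · F) dV.

Compute the divergence:
    ∇ · F = ∂F_x/∂x + ∂F_y/∂y + ∂F_z/∂z = 15 + 15 + 15 = 45.

V is a rectangular box, so dV = dx dy dz with 0 ≤ x ≤ 2, 0 ≤ y ≤ 5, 0 ≤ z ≤ 3.

Integrate (45) over V as an iterated integral:

    ∭_V (∇·F) dV = ∫_0^{2} ∫_0^{5} ∫_0^{3} (45) dz dy dx.

Inner (z from 0 to 3): 135.
Middle (y from 0 to 5): 675.
Outer (x from 0 to 2): 1350.

Therefore ∯_{∂V} F · n dS = 1350.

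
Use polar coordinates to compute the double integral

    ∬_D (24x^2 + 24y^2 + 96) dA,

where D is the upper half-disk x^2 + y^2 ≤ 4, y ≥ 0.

The region D is 0 ≤ r ≤ 2, 0 ≤ θ ≤ π in polar coordinates, where x = r cos(θ), y = r sin(θ), and dA = r dr dθ.

Under the substitution, the integrand becomes 24r^2 + 96, so

    ∬_D (24x^2 + 24y^2 + 96) dA = ∫_{0}^{π} ∫_{0}^{2} (24r^2 + 96) · r dr dθ.

Inner integral (in r): ∫_{0}^{2} (24r^2 + 96) · r dr = 288.

Outer integral (in θ): ∫_{0}^{π} (288) dθ = 288π.

Therefore ∬_D (24x^2 + 24y^2 + 96) dA = 288π.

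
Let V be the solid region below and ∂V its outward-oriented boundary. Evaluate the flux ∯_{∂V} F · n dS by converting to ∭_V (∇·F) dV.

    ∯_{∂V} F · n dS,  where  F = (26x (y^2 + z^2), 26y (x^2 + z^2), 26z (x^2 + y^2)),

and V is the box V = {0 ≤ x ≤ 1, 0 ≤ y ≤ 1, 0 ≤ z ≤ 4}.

By the divergence theorem,

    ∯_{∂V} F · n dS = ∭_V (∇ · F) dV.

Compute the divergence:
    ∇ · F = ∂F_x/∂x + ∂F_y/∂y + ∂F_z/∂z = 26y^2 + 26z^2 + 26x^2 + 26z^2 + 26x^2 + 26y^2 = 52x^2 + 52y^2 + 52z^2.

V is a rectangular box, so dV = dx dy dz with 0 ≤ x ≤ 1, 0 ≤ y ≤ 1, 0 ≤ z ≤ 4.

Integrate (52x^2 + 52y^2 + 52z^2) over V as an iterated integral:

    ∭_V (∇·F) dV = ∫_0^{1} ∫_0^{1} ∫_0^{4} (52x^2 + 52y^2 + 52z^2) dz dy dx.

Inner (z from 0 to 4): 208x^2 + 208y^2 + 3328/3.
Middle (y from 0 to 1): 208x^2 + 3536/3.
Outer (x from 0 to 1): 1248.

Therefore ∯_{∂V} F · n dS = 1248.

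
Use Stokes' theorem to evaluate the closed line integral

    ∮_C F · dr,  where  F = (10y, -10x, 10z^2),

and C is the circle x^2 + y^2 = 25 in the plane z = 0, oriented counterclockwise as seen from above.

Let S be the flat disk x^2 + y^2 ≤ 25 in the plane z = 0, with upward unit normal n̂ = ẑ. By Stokes' theorem,

    ∮_C F · dr = ∬_S (∇ × F) · n̂ dS = ∬_D (curl F)_z dA,

where D is the disk x^2 + y^2 ≤ 25.

Compute the curl of F = (10y, -10x, 10z^2):
    (∇ × F)_x = ∂F_z/∂y - ∂F_y/∂z = 0,
    (∇ × F)_y = ∂F_x/∂z - ∂F_z/∂x = 0,
    (∇ × F)_z = ∂F_y/∂x - ∂F_x/∂y = -20.

On z = 0, (curl F)_z = -20.

Convert to polar (x = r cos θ, y = r sin θ, dA = r dr dθ); the integrand becomes -20, so

    ∬_D (curl F)_z dA = ∫_0^{2π} ∫_0^{5} (-20) · r dr dθ.

Inner (r from 0 to 5): -250.
Outer (θ from 0 to 2π): -500π.

Therefore ∮_C F · dr = -500π.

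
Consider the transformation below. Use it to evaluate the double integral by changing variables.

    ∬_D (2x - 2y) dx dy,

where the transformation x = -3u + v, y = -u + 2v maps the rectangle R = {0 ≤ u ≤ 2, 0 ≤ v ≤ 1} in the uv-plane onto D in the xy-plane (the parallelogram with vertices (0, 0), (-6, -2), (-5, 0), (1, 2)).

Compute the Jacobian determinant of (x, y) with respect to (u, v):

    ∂(x,y)/∂(u,v) = | -3  1 | = (-3)(2) - (1)(-1) = -5.
                   | -1  2 |

Its absolute value is |J| = 5 (the area scaling factor).

Substituting x = -3u + v, y = -u + 2v into the integrand,

    2x - 2y → -4u - 2v,

so the integral becomes

    ∬_R (-4u - 2v) · |J| du dv = ∫_0^2 ∫_0^1 (-20u - 10v) dv du.

Inner (v): -20u - 5.
Outer (u): -50.

Therefore ∬_D (2x - 2y) dx dy = -50.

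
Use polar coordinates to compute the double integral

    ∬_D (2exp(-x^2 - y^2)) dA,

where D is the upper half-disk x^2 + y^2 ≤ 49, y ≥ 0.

The region D is 0 ≤ r ≤ 7, 0 ≤ θ ≤ π in polar coordinates, where x = r cos(θ), y = r sin(θ), and dA = r dr dθ.

Under the substitution, the integrand becomes 2exp(-r^2), so

    ∬_D (2exp(-x^2 - y^2)) dA = ∫_{0}^{π} ∫_{0}^{7} (2exp(-r^2)) · r dr dθ.

Inner integral (in r): ∫_{0}^{7} (2exp(-r^2)) · r dr = 1 - exp(-49).

Outer integral (in θ): ∫_{0}^{π} (1 - exp(-49)) dθ = -π exp(-49) + π.

Therefore ∬_D (2exp(-x^2 - y^2)) dA = -π exp(-49) + π.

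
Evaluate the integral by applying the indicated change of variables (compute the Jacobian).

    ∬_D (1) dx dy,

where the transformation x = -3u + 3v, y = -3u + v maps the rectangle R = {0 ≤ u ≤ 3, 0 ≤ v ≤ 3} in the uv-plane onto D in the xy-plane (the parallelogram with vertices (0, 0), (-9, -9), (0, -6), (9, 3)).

Compute the Jacobian determinant of (x, y) with respect to (u, v):

    ∂(x,y)/∂(u,v) = | -3  3 | = (-3)(1) - (3)(-3) = 6.
                   | -3  1 |

Its absolute value is |J| = 6 (the area scaling factor).

Substituting x = -3u + 3v, y = -3u + v into the integrand,

    1 → 1,

so the integral becomes

    ∬_R (1) · |J| du dv = ∫_0^3 ∫_0^3 (6) dv du.

Inner (v): 18.
Outer (u): 54.

Therefore ∬_D (1) dx dy = 54.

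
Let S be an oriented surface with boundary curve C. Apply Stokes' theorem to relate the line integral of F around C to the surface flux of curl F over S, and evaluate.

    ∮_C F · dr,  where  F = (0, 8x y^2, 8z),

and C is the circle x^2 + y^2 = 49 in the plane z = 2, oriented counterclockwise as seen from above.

Let S be the flat disk x^2 + y^2 ≤ 49 in the plane z = 2, with upward unit normal n̂ = ẑ. By Stokes' theorem,

    ∮_C F · dr = ∬_S (∇ × F) · n̂ dS = ∬_D (curl F)_z dA,

where D is the disk x^2 + y^2 ≤ 49.

Compute the curl of F = (0, 8x y^2, 8z):
    (∇ × F)_x = ∂F_z/∂y - ∂F_y/∂z = 0,
    (∇ × F)_y = ∂F_x/∂z - ∂F_z/∂x = 0,
    (∇ × F)_z = ∂F_y/∂x - ∂F_x/∂y = 8y^2.

On z = 2, (curl F)_z = 8y^2.

Convert to polar (x = r cos θ, y = r sin θ, dA = r dr dθ); the integrand becomes 8r^2sin(θ)^2, so

    ∬_D (curl F)_z dA = ∫_0^{2π} ∫_0^{7} (8r^2sin(θ)^2) · r dr dθ.

Inner (r from 0 to 7): 4802sin(θ)^2.
Outer (θ from 0 to 2π): 4802π.

Therefore ∮_C F · dr = 4802π.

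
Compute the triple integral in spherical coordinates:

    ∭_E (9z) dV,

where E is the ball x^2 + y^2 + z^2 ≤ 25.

In spherical coordinates, x = ρ sin(φ) cos(θ), y = ρ sin(φ) sin(θ), z = ρ cos(φ), and dV = ρ^2 sin(φ) dρ dφ dθ.

The integrand becomes 9ρ cos(φ), so

    ∭_E (9z) dV = ∫_{0}^{2π} ∫_{0}^{π} ∫_{0}^{5} (9ρ cos(φ)) · ρ^2 sin(φ) dρ dφ dθ.

Inner (ρ): 5625sin(2φ)/8.
Middle (φ): 0.
Outer (θ): 0.

Therefore the triple integral equals 0.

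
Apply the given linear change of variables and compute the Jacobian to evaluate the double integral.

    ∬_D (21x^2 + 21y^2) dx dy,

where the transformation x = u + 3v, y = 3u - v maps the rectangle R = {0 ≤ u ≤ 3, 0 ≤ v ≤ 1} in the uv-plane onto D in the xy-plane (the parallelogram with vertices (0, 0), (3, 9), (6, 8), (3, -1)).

Compute the Jacobian determinant of (x, y) with respect to (u, v):

    ∂(x,y)/∂(u,v) = | 1  3 | = (1)(-1) - (3)(3) = -10.
                   | 3  -1 |

Its absolute value is |J| = 10 (the area scaling factor).

Substituting x = u + 3v, y = 3u - v into the integrand,

    21x^2 + 21y^2 → 210u^2 + 210v^2,

so the integral becomes

    ∬_R (210u^2 + 210v^2) · |J| du dv = ∫_0^3 ∫_0^1 (2100u^2 + 2100v^2) dv du.

Inner (v): 2100u^2 + 700.
Outer (u): 21000.

Therefore ∬_D (21x^2 + 21y^2) dx dy = 21000.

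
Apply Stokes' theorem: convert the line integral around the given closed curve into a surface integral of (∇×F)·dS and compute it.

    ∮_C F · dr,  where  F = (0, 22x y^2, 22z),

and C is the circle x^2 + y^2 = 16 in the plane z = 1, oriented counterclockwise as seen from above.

Let S be the flat disk x^2 + y^2 ≤ 16 in the plane z = 1, with upward unit normal n̂ = ẑ. By Stokes' theorem,

    ∮_C F · dr = ∬_S (∇ × F) · n̂ dS = ∬_D (curl F)_z dA,

where D is the disk x^2 + y^2 ≤ 16.

Compute the curl of F = (0, 22x y^2, 22z):
    (∇ × F)_x = ∂F_z/∂y - ∂F_y/∂z = 0,
    (∇ × F)_y = ∂F_x/∂z - ∂F_z/∂x = 0,
    (∇ × F)_z = ∂F_y/∂x - ∂F_x/∂y = 22y^2.

On z = 1, (curl F)_z = 22y^2.

Convert to polar (x = r cos θ, y = r sin θ, dA = r dr dθ); the integrand becomes 22r^2sin(θ)^2, so

    ∬_D (curl F)_z dA = ∫_0^{2π} ∫_0^{4} (22r^2sin(θ)^2) · r dr dθ.

Inner (r from 0 to 4): 1408sin(θ)^2.
Outer (θ from 0 to 2π): 1408π.

Therefore ∮_C F · dr = 1408π.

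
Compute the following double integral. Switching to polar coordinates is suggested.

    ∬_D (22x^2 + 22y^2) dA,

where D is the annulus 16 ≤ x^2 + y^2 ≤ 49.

The region D is 4 ≤ r ≤ 7, 0 ≤ θ ≤ 2π in polar coordinates, where x = r cos(θ), y = r sin(θ), and dA = r dr dθ.

Under the substitution, the integrand becomes 22r^2, so

    ∬_D (22x^2 + 22y^2) dA = ∫_{0}^{2π} ∫_{4}^{7} (22r^2) · r dr dθ.

Inner integral (in r): ∫_{4}^{7} (22r^2) · r dr = 23595/2.

Outer integral (in θ): ∫_{0}^{2π} (23595/2) dθ = 23595π.

Therefore ∬_D (22x^2 + 22y^2) dA = 23595π.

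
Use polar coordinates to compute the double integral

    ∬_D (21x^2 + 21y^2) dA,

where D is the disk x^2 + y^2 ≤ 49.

The region D is 0 ≤ r ≤ 7, 0 ≤ θ ≤ 2π in polar coordinates, where x = r cos(θ), y = r sin(θ), and dA = r dr dθ.

Under the substitution, the integrand becomes 21r^2, so

    ∬_D (21x^2 + 21y^2) dA = ∫_{0}^{2π} ∫_{0}^{7} (21r^2) · r dr dθ.

Inner integral (in r): ∫_{0}^{7} (21r^2) · r dr = 50421/4.

Outer integral (in θ): ∫_{0}^{2π} (50421/4) dθ = 50421π/2.

Therefore ∬_D (21x^2 + 21y^2) dA = 50421π/2.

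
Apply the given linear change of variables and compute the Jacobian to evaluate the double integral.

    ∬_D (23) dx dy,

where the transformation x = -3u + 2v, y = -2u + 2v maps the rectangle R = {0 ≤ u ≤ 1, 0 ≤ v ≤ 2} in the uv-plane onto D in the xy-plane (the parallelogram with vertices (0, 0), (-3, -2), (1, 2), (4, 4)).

Compute the Jacobian determinant of (x, y) with respect to (u, v):

    ∂(x,y)/∂(u,v) = | -3  2 | = (-3)(2) - (2)(-2) = -2.
                   | -2  2 |

Its absolute value is |J| = 2 (the area scaling factor).

Substituting x = -3u + 2v, y = -2u + 2v into the integrand,

    23 → 23,

so the integral becomes

    ∬_R (23) · |J| du dv = ∫_0^1 ∫_0^2 (46) dv du.

Inner (v): 92.
Outer (u): 92.

Therefore ∬_D (23) dx dy = 92.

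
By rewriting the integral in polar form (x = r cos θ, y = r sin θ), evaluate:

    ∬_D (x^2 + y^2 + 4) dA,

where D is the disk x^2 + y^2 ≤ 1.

The region D is 0 ≤ r ≤ 1, 0 ≤ θ ≤ 2π in polar coordinates, where x = r cos(θ), y = r sin(θ), and dA = r dr dθ.

Under the substitution, the integrand becomes r^2 + 4, so

    ∬_D (x^2 + y^2 + 4) dA = ∫_{0}^{2π} ∫_{0}^{1} (r^2 + 4) · r dr dθ.

Inner integral (in r): ∫_{0}^{1} (r^2 + 4) · r dr = 9/4.

Outer integral (in θ): ∫_{0}^{2π} (9/4) dθ = 9π/2.

Therefore ∬_D (x^2 + y^2 + 4) dA = 9π/2.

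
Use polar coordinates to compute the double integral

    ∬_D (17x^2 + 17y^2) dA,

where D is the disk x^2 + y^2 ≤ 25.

The region D is 0 ≤ r ≤ 5, 0 ≤ θ ≤ 2π in polar coordinates, where x = r cos(θ), y = r sin(θ), and dA = r dr dθ.

Under the substitution, the integrand becomes 17r^2, so

    ∬_D (17x^2 + 17y^2) dA = ∫_{0}^{2π} ∫_{0}^{5} (17r^2) · r dr dθ.

Inner integral (in r): ∫_{0}^{5} (17r^2) · r dr = 10625/4.

Outer integral (in θ): ∫_{0}^{2π} (10625/4) dθ = 10625π/2.

Therefore ∬_D (17x^2 + 17y^2) dA = 10625π/2.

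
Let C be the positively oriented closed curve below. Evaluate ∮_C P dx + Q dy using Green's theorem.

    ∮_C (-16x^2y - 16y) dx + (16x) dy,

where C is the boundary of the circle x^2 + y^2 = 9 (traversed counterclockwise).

Green's theorem converts the closed line integral into a double integral over the enclosed region D:

    ∮_C P dx + Q dy = ∬_D (∂Q/∂x - ∂P/∂y) dA.

Here P = -16x^2y - 16y, Q = 16x, so

    ∂Q/∂x = 16,    ∂P/∂y = -16x^2 - 16,
    ∂Q/∂x - ∂P/∂y = 16x^2 + 32.

D is the region x^2 + y^2 ≤ 9. Evaluating the double integral:

In polar coordinates (x = r cos θ, y = r sin θ, dA = r dr dθ) the integrand becomes 16r^2cos(θ)^2 + 32, so

    ∬_D (16x^2 + 32) dA = ∫_0^{2π} ∫_0^{3} (16r^2cos(θ)^2 + 32) · r dr dθ.

Inner (r from 0 to 3): 324cos(θ)^2 + 144.
Outer (θ from 0 to 2π): 612π.

Therefore ∮_C P dx + Q dy = 612π.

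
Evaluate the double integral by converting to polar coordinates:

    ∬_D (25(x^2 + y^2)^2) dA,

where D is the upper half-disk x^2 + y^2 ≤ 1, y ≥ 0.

The region D is 0 ≤ r ≤ 1, 0 ≤ θ ≤ π in polar coordinates, where x = r cos(θ), y = r sin(θ), and dA = r dr dθ.

Under the substitution, the integrand becomes 25r^4, so

    ∬_D (25(x^2 + y^2)^2) dA = ∫_{0}^{π} ∫_{0}^{1} (25r^4) · r dr dθ.

Inner integral (in r): ∫_{0}^{1} (25r^4) · r dr = 25/6.

Outer integral (in θ): ∫_{0}^{π} (25/6) dθ = 25π/6.

Therefore ∬_D (25(x^2 + y^2)^2) dA = 25π/6.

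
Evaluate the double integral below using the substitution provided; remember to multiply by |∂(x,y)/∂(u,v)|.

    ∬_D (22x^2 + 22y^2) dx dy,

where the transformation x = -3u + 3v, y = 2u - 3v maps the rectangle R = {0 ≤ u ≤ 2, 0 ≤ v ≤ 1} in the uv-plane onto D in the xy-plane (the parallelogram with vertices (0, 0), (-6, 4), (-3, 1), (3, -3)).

Compute the Jacobian determinant of (x, y) with respect to (u, v):

    ∂(x,y)/∂(u,v) = | -3  3 | = (-3)(-3) - (3)(2) = 3.
                   | 2  -3 |

Its absolute value is |J| = 3 (the area scaling factor).

Substituting x = -3u + 3v, y = 2u - 3v into the integrand,

    22x^2 + 22y^2 → 286u^2 - 660u v + 396v^2,

so the integral becomes

    ∬_R (286u^2 - 660u v + 396v^2) · |J| du dv = ∫_0^2 ∫_0^1 (858u^2 - 1980u v + 1188v^2) dv du.

Inner (v): 858u^2 - 990u + 396.
Outer (u): 1100.

Therefore ∬_D (22x^2 + 22y^2) dx dy = 1100.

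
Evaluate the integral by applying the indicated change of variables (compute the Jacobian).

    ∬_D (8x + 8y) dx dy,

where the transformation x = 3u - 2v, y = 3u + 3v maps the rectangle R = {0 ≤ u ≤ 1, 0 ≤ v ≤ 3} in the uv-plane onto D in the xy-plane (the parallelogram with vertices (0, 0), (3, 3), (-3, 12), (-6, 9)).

Compute the Jacobian determinant of (x, y) with respect to (u, v):

    ∂(x,y)/∂(u,v) = | 3  -2 | = (3)(3) - (-2)(3) = 15.
                   | 3  3 |

Its absolute value is |J| = 15 (the area scaling factor).

Substituting x = 3u - 2v, y = 3u + 3v into the integrand,

    8x + 8y → 48u + 8v,

so the integral becomes

    ∬_R (48u + 8v) · |J| du dv = ∫_0^1 ∫_0^3 (720u + 120v) dv du.

Inner (v): 2160u + 540.
Outer (u): 1620.

Therefore ∬_D (8x + 8y) dx dy = 1620.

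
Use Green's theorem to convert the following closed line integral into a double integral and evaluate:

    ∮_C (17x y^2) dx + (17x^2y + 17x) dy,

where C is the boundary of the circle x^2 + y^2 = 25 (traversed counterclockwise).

Green's theorem converts the closed line integral into a double integral over the enclosed region D:

    ∮_C P dx + Q dy = ∬_D (∂Q/∂x - ∂P/∂y) dA.

Here P = 17x y^2, Q = 17x^2y + 17x, so

    ∂Q/∂x = 34x y + 17,    ∂P/∂y = 34x y,
    ∂Q/∂x - ∂P/∂y = 17.

D is the region x^2 + y^2 ≤ 25. Evaluating the double integral:

In polar coordinates (x = r cos θ, y = r sin θ, dA = r dr dθ) the integrand becomes 17, so

    ∬_D (17) dA = ∫_0^{2π} ∫_0^{5} (17) · r dr dθ.

Inner (r from 0 to 5): 425/2.
Outer (θ from 0 to 2π): 425π.

Therefore ∮_C P dx + Q dy = 425π.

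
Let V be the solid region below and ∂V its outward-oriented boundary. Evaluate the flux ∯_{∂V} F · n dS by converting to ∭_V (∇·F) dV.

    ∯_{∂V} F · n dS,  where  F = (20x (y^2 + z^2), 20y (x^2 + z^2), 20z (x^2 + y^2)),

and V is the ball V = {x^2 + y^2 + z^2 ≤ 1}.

By the divergence theorem,

    ∯_{∂V} F · n dS = ∭_V (∇ · F) dV.

Compute the divergence:
    ∇ · F = ∂F_x/∂x + ∂F_y/∂y + ∂F_z/∂z = 20y^2 + 20z^2 + 20x^2 + 20z^2 + 20x^2 + 20y^2 = 40x^2 + 40y^2 + 40z^2.

In spherical coordinates, x = ρ sin(φ) cos(θ), y = ρ sin(φ) sin(θ), z = ρ cos(φ), dV = ρ^2 sin(φ) dρ dφ dθ, with 0 ≤ ρ ≤ 1, 0 ≤ φ ≤ π, 0 ≤ θ ≤ 2π.

The integrand, after substitution and multiplying by the volume element, becomes (40ρ^2) · ρ^2 sin(φ), so

    ∭_V (∇·F) dV = ∫_0^{2π} ∫_0^{π} ∫_0^{1} (40ρ^2) · ρ^2 sin(φ) dρ dφ dθ.

Inner (ρ from 0 to 1): 8sin(φ).
Middle (φ from 0 to π): 16.
Outer (θ from 0 to 2π): 32π.

Therefore ∯_{∂V} F · n dS = 32π.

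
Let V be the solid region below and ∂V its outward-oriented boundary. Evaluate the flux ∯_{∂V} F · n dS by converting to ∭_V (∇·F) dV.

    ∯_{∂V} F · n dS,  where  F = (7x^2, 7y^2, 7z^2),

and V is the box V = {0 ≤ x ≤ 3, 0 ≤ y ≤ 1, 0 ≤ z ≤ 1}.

By the divergence theorem,

    ∯_{∂V} F · n dS = ∭_V (∇ · F) dV.

Compute the divergence:
    ∇ · F = ∂F_x/∂x + ∂F_y/∂y + ∂F_z/∂z = 14x + 14y + 14z.

V is a rectangular box, so dV = dx dy dz with 0 ≤ x ≤ 3, 0 ≤ y ≤ 1, 0 ≤ z ≤ 1.

Integrate (14x + 14y + 14z) over V as an iterated integral:

    ∭_V (∇·F) dV = ∫_0^{3} ∫_0^{1} ∫_0^{1} (14x + 14y + 14z) dz dy dx.

Inner (z from 0 to 1): 14x + 14y + 7.
Middle (y from 0 to 1): 14x + 14.
Outer (x from 0 to 3): 105.

Therefore ∯_{∂V} F · n dS = 105.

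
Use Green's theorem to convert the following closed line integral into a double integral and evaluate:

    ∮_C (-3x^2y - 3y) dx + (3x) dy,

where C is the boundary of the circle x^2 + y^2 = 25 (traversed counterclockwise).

Green's theorem converts the closed line integral into a double integral over the enclosed region D:

    ∮_C P dx + Q dy = ∬_D (∂Q/∂x - ∂P/∂y) dA.

Here P = -3x^2y - 3y, Q = 3x, so

    ∂Q/∂x = 3,    ∂P/∂y = -3x^2 - 3,
    ∂Q/∂x - ∂P/∂y = 3x^2 + 6.

D is the region x^2 + y^2 ≤ 25. Evaluating the double integral:

In polar coordinates (x = r cos θ, y = r sin θ, dA = r dr dθ) the integrand becomes 3r^2cos(θ)^2 + 6, so

    ∬_D (3x^2 + 6) dA = ∫_0^{2π} ∫_0^{5} (3r^2cos(θ)^2 + 6) · r dr dθ.

Inner (r from 0 to 5): 1875cos(θ)^2/4 + 75.
Outer (θ from 0 to 2π): 2475π/4.

Therefore ∮_C P dx + Q dy = 2475π/4.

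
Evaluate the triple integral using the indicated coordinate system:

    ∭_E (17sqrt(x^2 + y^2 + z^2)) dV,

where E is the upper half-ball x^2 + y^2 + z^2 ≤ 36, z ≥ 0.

In spherical coordinates, x = ρ sin(φ) cos(θ), y = ρ sin(φ) sin(θ), z = ρ cos(φ), and dV = ρ^2 sin(φ) dρ dφ dθ.

The integrand becomes 17ρ, so

    ∭_E (17sqrt(x^2 + y^2 + z^2)) dV = ∫_{0}^{2π} ∫_{0}^{π/2} ∫_{0}^{6} (17ρ) · ρ^2 sin(φ) dρ dφ dθ.

Inner (ρ): 5508sin(φ).
Middle (φ): 5508.
Outer (θ): 11016π.

Therefore the triple integral equals 11016π.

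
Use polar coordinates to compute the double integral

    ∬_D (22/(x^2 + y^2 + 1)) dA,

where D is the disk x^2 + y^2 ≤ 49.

The region D is 0 ≤ r ≤ 7, 0 ≤ θ ≤ 2π in polar coordinates, where x = r cos(θ), y = r sin(θ), and dA = r dr dθ.

Under the substitution, the integrand becomes 22/(r^2 + 1), so

    ∬_D (22/(x^2 + y^2 + 1)) dA = ∫_{0}^{2π} ∫_{0}^{7} (22/(r^2 + 1)) · r dr dθ.

Inner integral (in r): ∫_{0}^{7} (22/(r^2 + 1)) · r dr = log(4882812500000000000).

Outer integral (in θ): ∫_{0}^{2π} (log(4882812500000000000)) dθ = 22π log(50).

Therefore ∬_D (22/(x^2 + y^2 + 1)) dA = 22π log(50).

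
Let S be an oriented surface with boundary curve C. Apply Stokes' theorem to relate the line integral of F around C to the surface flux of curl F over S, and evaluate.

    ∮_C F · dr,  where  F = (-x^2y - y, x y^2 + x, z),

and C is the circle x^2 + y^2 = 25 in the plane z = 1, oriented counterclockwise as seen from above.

Let S be the flat disk x^2 + y^2 ≤ 25 in the plane z = 1, with upward unit normal n̂ = ẑ. By Stokes' theorem,

    ∮_C F · dr = ∬_S (∇ × F) · n̂ dS = ∬_D (curl F)_z dA,

where D is the disk x^2 + y^2 ≤ 25.

Compute the curl of F = (-x^2y - y, x y^2 + x, z):
    (∇ × F)_x = ∂F_z/∂y - ∂F_y/∂z = 0,
    (∇ × F)_y = ∂F_x/∂z - ∂F_z/∂x = 0,
    (∇ × F)_z = ∂F_y/∂x - ∂F_x/∂y = x^2 + y^2 + 2.

On z = 1, (curl F)_z = x^2 + y^2 + 2.

Convert to polar (x = r cos θ, y = r sin θ, dA = r dr dθ); the integrand becomes r^2 + 2, so

    ∬_D (curl F)_z dA = ∫_0^{2π} ∫_0^{5} (r^2 + 2) · r dr dθ.

Inner (r from 0 to 5): 725/4.
Outer (θ from 0 to 2π): 725π/2.

Therefore ∮_C F · dr = 725π/2.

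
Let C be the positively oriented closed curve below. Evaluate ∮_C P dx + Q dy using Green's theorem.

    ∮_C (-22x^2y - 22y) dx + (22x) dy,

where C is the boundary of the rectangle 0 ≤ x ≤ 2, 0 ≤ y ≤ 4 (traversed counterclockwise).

Green's theorem converts the closed line integral into a double integral over the enclosed region D:

    ∮_C P dx + Q dy = ∬_D (∂Q/∂x - ∂P/∂y) dA.

Here P = -22x^2y - 22y, Q = 22x, so

    ∂Q/∂x = 22,    ∂P/∂y = -22x^2 - 22,
    ∂Q/∂x - ∂P/∂y = 22x^2 + 44.

D is the region 0 ≤ x ≤ 2, 0 ≤ y ≤ 4. Evaluating the double integral:

    ∬_D (22x^2 + 44) dA = ∫_0^{2} ∫_0^{4} (22x^2 + 44) dy dx.

Inner (y from 0 to 4): 88x^2 + 176.
Outer (x from 0 to 2): 1760/3.

Therefore ∮_C P dx + Q dy = 1760/3.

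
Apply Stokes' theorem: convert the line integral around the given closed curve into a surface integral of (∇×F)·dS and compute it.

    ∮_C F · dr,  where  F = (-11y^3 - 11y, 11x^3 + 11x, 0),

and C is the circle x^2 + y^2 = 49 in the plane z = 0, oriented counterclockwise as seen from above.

Let S be the flat disk x^2 + y^2 ≤ 49 in the plane z = 0, with upward unit normal n̂ = ẑ. By Stokes' theorem,

    ∮_C F · dr = ∬_S (∇ × F) · n̂ dS = ∬_D (curl F)_z dA,

where D is the disk x^2 + y^2 ≤ 49.

Compute the curl of F = (-11y^3 - 11y, 11x^3 + 11x, 0):
    (∇ × F)_x = ∂F_z/∂y - ∂F_y/∂z = 0,
    (∇ × F)_y = ∂F_x/∂z - ∂F_z/∂x = 0,
    (∇ × F)_z = ∂F_y/∂x - ∂F_x/∂y = 33x^2 + 33y^2 + 22.

On z = 0, (curl F)_z = 33x^2 + 33y^2 + 22.

Convert to polar (x = r cos θ, y = r sin θ, dA = r dr dθ); the integrand becomes 33r^2 + 22, so

    ∬_D (curl F)_z dA = ∫_0^{2π} ∫_0^{7} (33r^2 + 22) · r dr dθ.

Inner (r from 0 to 7): 81389/4.
Outer (θ from 0 to 2π): 81389π/2.

Therefore ∮_C F · dr = 81389π/2.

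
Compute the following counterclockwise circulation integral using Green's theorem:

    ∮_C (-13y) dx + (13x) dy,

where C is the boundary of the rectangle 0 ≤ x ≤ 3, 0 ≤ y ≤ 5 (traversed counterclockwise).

Green's theorem converts the closed line integral into a double integral over the enclosed region D:

    ∮_C P dx + Q dy = ∬_D (∂Q/∂x - ∂P/∂y) dA.

Here P = -13y, Q = 13x, so

    ∂Q/∂x = 13,    ∂P/∂y = -13,
    ∂Q/∂x - ∂P/∂y = 26.

D is the region 0 ≤ x ≤ 3, 0 ≤ y ≤ 5. Evaluating the double integral:

    ∬_D (26) dA = ∫_0^{3} ∫_0^{5} (26) dy dx.

Inner (y from 0 to 5): 130.
Outer (x from 0 to 3): 390.

Therefore ∮_C P dx + Q dy = 390.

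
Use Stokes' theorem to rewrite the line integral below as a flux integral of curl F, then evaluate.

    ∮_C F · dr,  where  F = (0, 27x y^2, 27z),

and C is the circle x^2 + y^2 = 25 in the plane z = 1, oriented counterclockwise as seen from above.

Let S be the flat disk x^2 + y^2 ≤ 25 in the plane z = 1, with upward unit normal n̂ = ẑ. By Stokes' theorem,

    ∮_C F · dr = ∬_S (∇ × F) · n̂ dS = ∬_D (curl F)_z dA,

where D is the disk x^2 + y^2 ≤ 25.

Compute the curl of F = (0, 27x y^2, 27z):
    (∇ × F)_x = ∂F_z/∂y - ∂F_y/∂z = 0,
    (∇ × F)_y = ∂F_x/∂z - ∂F_z/∂x = 0,
    (∇ × F)_z = ∂F_y/∂x - ∂F_x/∂y = 27y^2.

On z = 1, (curl F)_z = 27y^2.

Convert to polar (x = r cos θ, y = r sin θ, dA = r dr dθ); the integrand becomes 27r^2sin(θ)^2, so

    ∬_D (curl F)_z dA = ∫_0^{2π} ∫_0^{5} (27r^2sin(θ)^2) · r dr dθ.

Inner (r from 0 to 5): 16875sin(θ)^2/4.
Outer (θ from 0 to 2π): 16875π/4.

Therefore ∮_C F · dr = 16875π/4.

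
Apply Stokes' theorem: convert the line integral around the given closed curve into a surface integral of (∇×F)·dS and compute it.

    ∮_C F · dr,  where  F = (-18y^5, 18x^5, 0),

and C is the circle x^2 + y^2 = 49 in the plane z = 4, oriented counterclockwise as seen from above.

Let S be the flat disk x^2 + y^2 ≤ 49 in the plane z = 4, with upward unit normal n̂ = ẑ. By Stokes' theorem,

    ∮_C F · dr = ∬_S (∇ × F) · n̂ dS = ∬_D (curl F)_z dA,

where D is the disk x^2 + y^2 ≤ 49.

Compute the curl of F = (-18y^5, 18x^5, 0):
    (∇ × F)_x = ∂F_z/∂y - ∂F_y/∂z = 0,
    (∇ × F)_y = ∂F_x/∂z - ∂F_z/∂x = 0,
    (∇ × F)_z = ∂F_y/∂x - ∂F_x/∂y = 90x^4 + 90y^4.

On z = 4, (curl F)_z = 90x^4 + 90y^4.

Convert to polar (x = r cos θ, y = r sin θ, dA = r dr dθ); the integrand becomes 90r^4(sin(θ)^4 + cos(θ)^4), so

    ∬_D (curl F)_z dA = ∫_0^{2π} ∫_0^{7} (90r^4(sin(θ)^4 + cos(θ)^4)) · r dr dθ.

Inner (r from 0 to 7): 1764735sin(θ)^4 + 1764735cos(θ)^4.
Outer (θ from 0 to 2π): 5294205π/2.

Therefore ∮_C F · dr = 5294205π/2.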